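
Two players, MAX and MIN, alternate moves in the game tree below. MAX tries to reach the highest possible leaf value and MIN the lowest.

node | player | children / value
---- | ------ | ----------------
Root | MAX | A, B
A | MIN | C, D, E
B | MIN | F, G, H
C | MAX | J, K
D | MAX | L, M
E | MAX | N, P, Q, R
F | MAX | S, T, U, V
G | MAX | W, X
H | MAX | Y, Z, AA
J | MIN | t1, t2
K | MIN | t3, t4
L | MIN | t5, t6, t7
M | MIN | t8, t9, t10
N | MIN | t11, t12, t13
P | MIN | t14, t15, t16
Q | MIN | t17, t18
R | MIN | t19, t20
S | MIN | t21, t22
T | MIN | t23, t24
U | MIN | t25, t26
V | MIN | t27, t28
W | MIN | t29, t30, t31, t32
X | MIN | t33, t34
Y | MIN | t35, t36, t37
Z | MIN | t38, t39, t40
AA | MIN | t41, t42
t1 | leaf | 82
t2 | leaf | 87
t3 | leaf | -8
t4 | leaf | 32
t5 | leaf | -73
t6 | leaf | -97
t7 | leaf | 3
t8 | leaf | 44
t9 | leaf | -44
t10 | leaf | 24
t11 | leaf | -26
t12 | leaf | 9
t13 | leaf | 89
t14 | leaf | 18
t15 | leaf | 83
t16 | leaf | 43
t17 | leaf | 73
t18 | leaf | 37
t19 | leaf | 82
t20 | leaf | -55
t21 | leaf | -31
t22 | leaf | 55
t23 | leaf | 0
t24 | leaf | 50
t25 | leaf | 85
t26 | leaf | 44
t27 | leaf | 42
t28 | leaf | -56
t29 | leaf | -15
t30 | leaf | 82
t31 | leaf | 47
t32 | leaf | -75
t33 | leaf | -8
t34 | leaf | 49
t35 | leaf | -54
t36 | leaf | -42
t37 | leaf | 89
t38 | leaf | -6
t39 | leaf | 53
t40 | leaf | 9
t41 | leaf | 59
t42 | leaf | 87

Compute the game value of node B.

S (MIN): min(-31, 55) = -31
T (MIN): min(0, 50) = 0
U (MIN): min(85, 44) = 44
V (MIN): min(42, -56) = -56
F (MAX): max(-31, 0, 44, -56) = 44
W (MIN): min(-15, 82, 47, -75) = -75
X (MIN): min(-8, 49) = -8
G (MAX): max(-75, -8) = -8
Y (MIN): min(-54, -42, 89) = -54
Z (MIN): min(-6, 53, 9) = -6
AA (MIN): min(59, 87) = 59
H (MAX): max(-54, -6, 59) = 59
B (MIN): min(44, -8, 59) = -8

-8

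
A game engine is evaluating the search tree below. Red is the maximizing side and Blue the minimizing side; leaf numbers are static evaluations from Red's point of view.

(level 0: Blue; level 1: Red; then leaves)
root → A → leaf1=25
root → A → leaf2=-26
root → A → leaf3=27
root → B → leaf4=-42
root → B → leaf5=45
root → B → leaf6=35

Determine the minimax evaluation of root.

A (Red): max(25, -26, 27) = 27
B (Red): max(-42, 45, 35) = 45
root (Blue): min(27, 45) = 27

27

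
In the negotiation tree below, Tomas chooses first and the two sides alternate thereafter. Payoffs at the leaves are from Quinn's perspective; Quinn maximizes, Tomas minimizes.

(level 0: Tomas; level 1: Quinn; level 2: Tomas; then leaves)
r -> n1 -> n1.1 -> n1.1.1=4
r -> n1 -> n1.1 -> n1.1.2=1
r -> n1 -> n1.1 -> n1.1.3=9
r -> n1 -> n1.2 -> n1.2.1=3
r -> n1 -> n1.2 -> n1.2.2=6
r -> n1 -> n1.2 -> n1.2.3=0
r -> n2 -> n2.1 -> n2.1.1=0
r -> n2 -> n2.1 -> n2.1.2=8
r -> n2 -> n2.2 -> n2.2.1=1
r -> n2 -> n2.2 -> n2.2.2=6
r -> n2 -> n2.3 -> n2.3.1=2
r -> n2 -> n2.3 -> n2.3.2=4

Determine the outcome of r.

n1.1 (Tomas): min(4, 1, 9) = 1
n1.2 (Tomas): min(3, 6, 0) = 0
n1 (Quinn): max(1, 0) = 1
n2.1 (Tomas): min(0, 8) = 0
n2.2 (Tomas): min(1, 6) = 1
n2.3 (Tomas): min(2, 4) = 2
n2 (Quinn): max(0, 1, 2) = 2
r (Tomas): min(1, 2) = 1

1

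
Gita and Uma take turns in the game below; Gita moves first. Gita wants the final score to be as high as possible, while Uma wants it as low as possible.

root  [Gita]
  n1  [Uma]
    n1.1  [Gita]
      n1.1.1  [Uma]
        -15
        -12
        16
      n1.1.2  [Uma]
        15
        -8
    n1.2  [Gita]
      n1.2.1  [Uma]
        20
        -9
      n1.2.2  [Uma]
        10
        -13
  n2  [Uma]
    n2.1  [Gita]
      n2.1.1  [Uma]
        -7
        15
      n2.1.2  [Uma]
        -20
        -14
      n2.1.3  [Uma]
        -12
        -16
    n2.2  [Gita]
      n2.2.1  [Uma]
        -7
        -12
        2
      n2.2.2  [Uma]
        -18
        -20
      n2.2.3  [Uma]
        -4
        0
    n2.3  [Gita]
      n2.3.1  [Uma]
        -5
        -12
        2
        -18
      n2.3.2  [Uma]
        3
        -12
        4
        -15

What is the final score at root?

-9

n1.1.1 (Uma): min(-15, -12, 16) = -15
n1.1.2 (Uma): min(15, -8) = -8
n1.1 (Gita): max(-15, -8) = -8
n1.2.1 (Uma): min(20, -9) = -9
n1.2.2 (Uma): min(10, -13) = -13
n1.2 (Gita): max(-9, -13) = -9
n1 (Uma): min(-8, -9) = -9
n2.1.1 (Uma): min(-7, 15) = -7
n2.1.2 (Uma): min(-20, -14) = -20
n2.1.3 (Uma): min(-12, -16) = -16
n2.1 (Gita): max(-7, -20, -16) = -7
n2.2.1 (Uma): min(-7, -12, 2) = -12
n2.2.2 (Uma): min(-18, -20) = -20
n2.2.3 (Uma): min(-4, 0) = -4
n2.2 (Gita): max(-12, -20, -4) = -4
n2.3.1 (Uma): min(-5, -12, 2, -18) = -18
n2.3.2 (Uma): min(3, -12, 4, -15) = -15
n2.3 (Gita): max(-18, -15) = -15
n2 (Uma): min(-7, -4, -15) = -15
root (Gita): max(-9, -15) = -9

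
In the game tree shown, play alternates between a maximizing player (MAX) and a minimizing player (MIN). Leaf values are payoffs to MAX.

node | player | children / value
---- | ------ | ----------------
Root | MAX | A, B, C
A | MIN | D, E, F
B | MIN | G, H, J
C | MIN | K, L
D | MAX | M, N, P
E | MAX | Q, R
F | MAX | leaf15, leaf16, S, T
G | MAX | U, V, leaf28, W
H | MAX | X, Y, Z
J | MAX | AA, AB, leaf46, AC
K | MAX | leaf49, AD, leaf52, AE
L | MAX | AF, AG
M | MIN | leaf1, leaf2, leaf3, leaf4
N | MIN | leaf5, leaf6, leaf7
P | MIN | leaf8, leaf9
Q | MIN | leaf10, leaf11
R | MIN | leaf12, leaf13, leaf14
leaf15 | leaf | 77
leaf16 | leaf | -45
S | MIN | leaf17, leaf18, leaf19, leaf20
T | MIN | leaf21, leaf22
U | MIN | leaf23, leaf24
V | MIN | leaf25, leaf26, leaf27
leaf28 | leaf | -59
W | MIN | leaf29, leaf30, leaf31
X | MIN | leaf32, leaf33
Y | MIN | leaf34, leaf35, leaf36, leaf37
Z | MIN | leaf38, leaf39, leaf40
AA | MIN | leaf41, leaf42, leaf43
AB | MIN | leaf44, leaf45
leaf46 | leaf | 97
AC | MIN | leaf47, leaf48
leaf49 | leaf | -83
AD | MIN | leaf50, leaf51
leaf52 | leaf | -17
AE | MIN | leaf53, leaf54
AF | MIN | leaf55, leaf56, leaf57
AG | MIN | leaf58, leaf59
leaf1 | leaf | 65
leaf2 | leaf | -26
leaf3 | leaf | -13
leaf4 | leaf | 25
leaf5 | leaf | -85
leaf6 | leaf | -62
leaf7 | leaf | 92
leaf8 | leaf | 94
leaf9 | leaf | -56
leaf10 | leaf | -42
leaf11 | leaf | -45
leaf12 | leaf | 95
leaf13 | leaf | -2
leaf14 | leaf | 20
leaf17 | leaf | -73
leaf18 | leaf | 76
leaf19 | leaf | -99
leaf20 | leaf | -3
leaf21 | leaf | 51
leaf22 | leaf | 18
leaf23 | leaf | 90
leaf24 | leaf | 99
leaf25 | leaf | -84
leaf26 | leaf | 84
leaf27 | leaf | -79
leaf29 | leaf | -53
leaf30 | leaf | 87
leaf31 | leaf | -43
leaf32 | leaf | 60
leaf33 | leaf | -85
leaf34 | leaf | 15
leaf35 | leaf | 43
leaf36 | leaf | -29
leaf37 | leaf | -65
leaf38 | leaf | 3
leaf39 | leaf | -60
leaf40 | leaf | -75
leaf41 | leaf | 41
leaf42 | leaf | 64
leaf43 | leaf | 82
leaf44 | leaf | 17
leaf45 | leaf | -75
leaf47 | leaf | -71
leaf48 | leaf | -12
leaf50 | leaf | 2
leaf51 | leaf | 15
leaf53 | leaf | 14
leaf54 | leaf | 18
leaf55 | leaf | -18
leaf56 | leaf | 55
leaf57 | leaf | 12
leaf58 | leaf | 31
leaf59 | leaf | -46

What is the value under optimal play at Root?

M (MIN): min(65, -26, -13, 25) = -26
N (MIN): min(-85, -62, 92) = -85
P (MIN): min(94, -56) = -56
D (MAX): max(-26, -85, -56) = -26
Q (MIN): min(-42, -45) = -45
R (MIN): min(95, -2, 20) = -2
E (MAX): max(-45, -2) = -2
S (MIN): min(-73, 76, -99, -3) = -99
T (MIN): min(51, 18) = 18
F (MAX): max(77, -45, -99, 18) = 77
A (MIN): min(-26, -2, 77) = -26
U (MIN): min(90, 99) = 90
V (MIN): min(-84, 84, -79) = -84
W (MIN): min(-53, 87, -43) = -53
G (MAX): max(90, -84, -59, -53) = 90
X (MIN): min(60, -85) = -85
Y (MIN): min(15, 43, -29, -65) = -65
Z (MIN): min(3, -60, -75) = -75
H (MAX): max(-85, -65, -75) = -65
AA (MIN): min(41, 64, 82) = 41
AB (MIN): min(17, -75) = -75
AC (MIN): min(-71, -12) = -71
J (MAX): max(41, -75, 97, -71) = 97
B (MIN): min(90, -65, 97) = -65
AD (MIN): min(2, 15) = 2
AE (MIN): min(14, 18) = 14
K (MAX): max(-83, 2, -17, 14) = 14
AF (MIN): min(-18, 55, 12) = -18
AG (MIN): min(31, -46) = -46
L (MAX): max(-18, -46) = -18
C (MIN): min(14, -18) = -18
Root (MAX): max(-26, -65, -18) = -18

-18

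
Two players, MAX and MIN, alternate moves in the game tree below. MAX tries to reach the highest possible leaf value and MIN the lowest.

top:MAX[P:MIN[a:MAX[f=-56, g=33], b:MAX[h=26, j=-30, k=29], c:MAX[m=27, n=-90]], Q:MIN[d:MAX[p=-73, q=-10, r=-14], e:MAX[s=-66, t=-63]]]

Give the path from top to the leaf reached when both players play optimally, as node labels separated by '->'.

top -> P -> c -> m

a (MAX): max(-56, 33) = 33
b (MAX): max(26, -30, 29) = 29
c (MAX): max(27, -90) = 27
P (MIN): min(33, 29, 27) = 27
d (MAX): max(-73, -10, -14) = -10
e (MAX): max(-66, -63) = -63
Q (MIN): min(-10, -63) = -63
top (MAX): max(27, -63) = 27
At top, MAX picks P (highest: 27).
At P, MIN picks c (lowest: 27).
At c, MAX picks m (highest: 27).
Terminal value 27.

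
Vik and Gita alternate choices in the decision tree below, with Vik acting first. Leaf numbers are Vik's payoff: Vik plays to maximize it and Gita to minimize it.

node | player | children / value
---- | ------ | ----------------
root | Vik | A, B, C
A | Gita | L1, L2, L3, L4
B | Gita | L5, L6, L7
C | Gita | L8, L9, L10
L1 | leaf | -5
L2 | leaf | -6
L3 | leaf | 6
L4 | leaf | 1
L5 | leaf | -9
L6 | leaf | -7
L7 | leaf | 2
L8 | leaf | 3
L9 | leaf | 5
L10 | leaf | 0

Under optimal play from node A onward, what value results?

-6

A (Gita): min(-5, -6, 6, 1) = -6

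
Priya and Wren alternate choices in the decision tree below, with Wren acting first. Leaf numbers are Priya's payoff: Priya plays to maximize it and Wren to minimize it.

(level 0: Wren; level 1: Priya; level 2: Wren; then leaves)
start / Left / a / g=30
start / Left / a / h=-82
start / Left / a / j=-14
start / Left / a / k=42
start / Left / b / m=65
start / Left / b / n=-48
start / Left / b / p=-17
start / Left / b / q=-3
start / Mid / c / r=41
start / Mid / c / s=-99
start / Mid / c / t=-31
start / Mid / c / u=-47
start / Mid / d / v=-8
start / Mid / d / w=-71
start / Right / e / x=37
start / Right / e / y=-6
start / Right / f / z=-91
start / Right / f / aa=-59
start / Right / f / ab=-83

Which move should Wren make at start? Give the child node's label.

a (Wren): min(30, -82, -14, 42) = -82
b (Wren): min(65, -48, -17, -3) = -48
Left (Priya): max(-82, -48) = -48
c (Wren): min(41, -99, -31, -47) = -99
d (Wren): min(-8, -71) = -71
Mid (Priya): max(-99, -71) = -71
e (Wren): min(37, -6) = -6
f (Wren): min(-91, -59, -83) = -91
Right (Priya): max(-6, -91) = -6
start (Wren): min(-48, -71, -6) = -71
Wren at start wants the lowest of {Left=-48, Mid=-71, Right=-6}, so chooses Mid.

Mid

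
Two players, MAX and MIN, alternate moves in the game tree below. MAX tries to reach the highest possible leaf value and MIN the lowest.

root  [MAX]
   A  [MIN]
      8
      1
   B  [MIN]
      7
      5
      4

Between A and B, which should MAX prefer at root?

A (MIN): min(8, 1) = 1
B (MIN): min(7, 5, 4) = 4
MAX prefers the higher value; A=1, B=4. B is better since 4 > 1.

B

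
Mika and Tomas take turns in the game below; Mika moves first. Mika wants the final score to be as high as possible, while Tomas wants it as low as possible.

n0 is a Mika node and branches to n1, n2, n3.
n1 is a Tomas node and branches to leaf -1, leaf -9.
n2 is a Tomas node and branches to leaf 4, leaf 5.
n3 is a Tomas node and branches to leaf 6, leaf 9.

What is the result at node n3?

n3 (Tomas): min(6, 9) = 6

6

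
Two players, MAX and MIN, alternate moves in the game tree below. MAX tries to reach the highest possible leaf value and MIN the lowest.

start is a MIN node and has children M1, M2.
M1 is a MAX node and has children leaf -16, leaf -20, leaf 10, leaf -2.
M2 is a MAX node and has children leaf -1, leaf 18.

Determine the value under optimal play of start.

10

M1 (MAX): max(-16, -20, 10, -2) = 10
M2 (MAX): max(-1, 18) = 18
start (MIN): min(10, 18) = 10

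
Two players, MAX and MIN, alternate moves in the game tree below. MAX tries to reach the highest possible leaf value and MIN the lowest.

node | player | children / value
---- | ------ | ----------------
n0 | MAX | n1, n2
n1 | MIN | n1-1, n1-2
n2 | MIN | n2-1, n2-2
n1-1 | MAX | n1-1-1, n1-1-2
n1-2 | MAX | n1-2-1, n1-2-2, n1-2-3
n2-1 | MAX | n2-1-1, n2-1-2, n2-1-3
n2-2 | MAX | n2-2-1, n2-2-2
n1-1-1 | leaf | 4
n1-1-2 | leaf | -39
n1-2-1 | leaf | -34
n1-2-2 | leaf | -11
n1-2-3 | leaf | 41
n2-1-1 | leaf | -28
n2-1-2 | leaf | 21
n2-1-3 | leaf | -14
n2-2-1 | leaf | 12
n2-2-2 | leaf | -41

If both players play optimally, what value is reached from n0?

12

n1-1 (MAX): max(4, -39) = 4
n1-2 (MAX): max(-34, -11, 41) = 41
n1 (MIN): min(4, 41) = 4
n2-1 (MAX): max(-28, 21, -14) = 21
n2-2 (MAX): max(12, -41) = 12
n2 (MIN): min(21, 12) = 12
n0 (MAX): max(4, 12) = 12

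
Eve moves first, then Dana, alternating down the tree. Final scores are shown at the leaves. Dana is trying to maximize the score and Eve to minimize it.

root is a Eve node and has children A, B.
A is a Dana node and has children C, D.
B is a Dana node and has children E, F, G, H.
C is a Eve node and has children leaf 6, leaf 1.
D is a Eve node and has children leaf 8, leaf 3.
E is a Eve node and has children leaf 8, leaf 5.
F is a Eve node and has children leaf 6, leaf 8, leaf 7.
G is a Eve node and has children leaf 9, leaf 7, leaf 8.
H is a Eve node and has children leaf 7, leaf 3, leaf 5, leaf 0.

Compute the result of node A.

C (Eve): min(6, 1) = 1
D (Eve): min(8, 3) = 3
A (Dana): max(1, 3) = 3

3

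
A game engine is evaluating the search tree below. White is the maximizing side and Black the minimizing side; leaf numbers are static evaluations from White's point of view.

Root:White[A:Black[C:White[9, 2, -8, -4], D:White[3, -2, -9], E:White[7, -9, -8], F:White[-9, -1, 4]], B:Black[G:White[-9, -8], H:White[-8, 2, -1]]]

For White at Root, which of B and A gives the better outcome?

A

G (White): max(-9, -8) = -8
H (White): max(-8, 2, -1) = 2
B (Black): min(-8, 2) = -8
C (White): max(9, 2, -8, -4) = 9
D (White): max(3, -2, -9) = 3
E (White): max(7, -9, -8) = 7
F (White): max(-9, -1, 4) = 4
A (Black): min(9, 3, 7, 4) = 3
White prefers the higher value; B=-8, A=3. A is better since 3 > -8.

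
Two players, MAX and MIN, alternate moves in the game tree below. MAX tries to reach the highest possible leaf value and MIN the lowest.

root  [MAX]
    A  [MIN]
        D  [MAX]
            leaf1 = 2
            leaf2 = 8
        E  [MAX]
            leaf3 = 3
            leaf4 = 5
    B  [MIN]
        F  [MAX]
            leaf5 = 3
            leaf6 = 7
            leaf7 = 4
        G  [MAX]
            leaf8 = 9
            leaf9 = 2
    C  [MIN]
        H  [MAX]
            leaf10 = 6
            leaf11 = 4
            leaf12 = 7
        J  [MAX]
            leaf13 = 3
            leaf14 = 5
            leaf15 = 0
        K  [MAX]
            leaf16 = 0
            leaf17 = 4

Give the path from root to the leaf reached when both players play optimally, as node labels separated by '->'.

D (MAX): max(2, 8) = 8
E (MAX): max(3, 5) = 5
A (MIN): min(8, 5) = 5
F (MAX): max(3, 7, 4) = 7
G (MAX): max(9, 2) = 9
B (MIN): min(7, 9) = 7
H (MAX): max(6, 4, 7) = 7
J (MAX): max(3, 5, 0) = 5
K (MAX): max(0, 4) = 4
C (MIN): min(7, 5, 4) = 4
root (MAX): max(5, 7, 4) = 7
At root, MAX picks B (highest: 7).
At B, MIN picks F (lowest: 7).
At F, MAX picks leaf6 (highest: 7).
Terminal value 7.

root -> B -> F -> leaf6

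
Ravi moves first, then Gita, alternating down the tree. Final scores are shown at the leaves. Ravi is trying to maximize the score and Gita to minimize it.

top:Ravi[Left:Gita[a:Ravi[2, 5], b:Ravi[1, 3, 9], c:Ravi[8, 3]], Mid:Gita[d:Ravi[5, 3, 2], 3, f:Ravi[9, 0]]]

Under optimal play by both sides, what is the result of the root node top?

a (Ravi): max(2, 5) = 5
b (Ravi): max(1, 3, 9) = 9
c (Ravi): max(8, 3) = 8
Left (Gita): min(5, 9, 8) = 5
d (Ravi): max(5, 3, 2) = 5
f (Ravi): max(9, 0) = 9
Mid (Gita): min(5, 3, 9) = 3
top (Ravi): max(5, 3) = 5

5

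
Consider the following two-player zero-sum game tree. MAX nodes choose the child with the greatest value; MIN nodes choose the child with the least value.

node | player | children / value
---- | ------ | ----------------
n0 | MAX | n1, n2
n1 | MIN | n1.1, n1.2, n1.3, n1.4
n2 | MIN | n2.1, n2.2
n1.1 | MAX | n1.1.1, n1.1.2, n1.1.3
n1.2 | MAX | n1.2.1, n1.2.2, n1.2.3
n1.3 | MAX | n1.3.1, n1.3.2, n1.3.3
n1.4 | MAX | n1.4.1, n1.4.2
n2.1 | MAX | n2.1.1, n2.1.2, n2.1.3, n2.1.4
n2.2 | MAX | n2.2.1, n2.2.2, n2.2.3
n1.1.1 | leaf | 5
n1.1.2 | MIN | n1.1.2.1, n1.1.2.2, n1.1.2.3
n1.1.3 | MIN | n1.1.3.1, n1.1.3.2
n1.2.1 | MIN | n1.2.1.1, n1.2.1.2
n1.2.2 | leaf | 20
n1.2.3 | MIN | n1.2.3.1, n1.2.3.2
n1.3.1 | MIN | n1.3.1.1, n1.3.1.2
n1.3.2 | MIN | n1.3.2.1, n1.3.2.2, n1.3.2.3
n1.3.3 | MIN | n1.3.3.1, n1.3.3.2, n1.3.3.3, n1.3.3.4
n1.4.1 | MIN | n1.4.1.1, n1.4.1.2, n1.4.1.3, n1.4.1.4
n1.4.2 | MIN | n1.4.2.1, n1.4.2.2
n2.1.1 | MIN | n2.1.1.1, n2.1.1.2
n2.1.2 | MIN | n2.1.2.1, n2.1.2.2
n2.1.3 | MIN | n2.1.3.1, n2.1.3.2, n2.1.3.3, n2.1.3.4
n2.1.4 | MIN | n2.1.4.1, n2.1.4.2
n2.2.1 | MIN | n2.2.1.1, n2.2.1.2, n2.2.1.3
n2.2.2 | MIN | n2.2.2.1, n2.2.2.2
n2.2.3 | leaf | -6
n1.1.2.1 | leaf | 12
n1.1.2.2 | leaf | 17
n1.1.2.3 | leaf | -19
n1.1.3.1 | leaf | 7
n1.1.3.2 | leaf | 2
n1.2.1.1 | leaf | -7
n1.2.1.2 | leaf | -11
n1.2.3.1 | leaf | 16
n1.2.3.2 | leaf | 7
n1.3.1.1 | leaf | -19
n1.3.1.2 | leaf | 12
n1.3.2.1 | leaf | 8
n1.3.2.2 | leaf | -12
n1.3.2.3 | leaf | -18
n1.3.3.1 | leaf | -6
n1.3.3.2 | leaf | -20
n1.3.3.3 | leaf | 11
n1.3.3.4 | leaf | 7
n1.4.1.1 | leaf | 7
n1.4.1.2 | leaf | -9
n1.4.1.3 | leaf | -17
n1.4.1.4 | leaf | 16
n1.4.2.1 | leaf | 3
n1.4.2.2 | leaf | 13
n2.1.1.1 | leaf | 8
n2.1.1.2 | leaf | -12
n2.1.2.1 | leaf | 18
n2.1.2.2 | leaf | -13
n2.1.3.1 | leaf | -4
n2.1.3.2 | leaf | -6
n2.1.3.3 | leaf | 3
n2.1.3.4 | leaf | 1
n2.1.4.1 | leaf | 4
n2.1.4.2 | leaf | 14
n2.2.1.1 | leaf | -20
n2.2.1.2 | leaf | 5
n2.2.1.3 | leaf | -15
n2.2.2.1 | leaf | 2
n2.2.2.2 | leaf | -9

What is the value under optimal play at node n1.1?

n1.1.2 (MIN): min(12, 17, -19) = -19
n1.1.3 (MIN): min(7, 2) = 2
n1.1 (MAX): max(5, -19, 2) = 5

5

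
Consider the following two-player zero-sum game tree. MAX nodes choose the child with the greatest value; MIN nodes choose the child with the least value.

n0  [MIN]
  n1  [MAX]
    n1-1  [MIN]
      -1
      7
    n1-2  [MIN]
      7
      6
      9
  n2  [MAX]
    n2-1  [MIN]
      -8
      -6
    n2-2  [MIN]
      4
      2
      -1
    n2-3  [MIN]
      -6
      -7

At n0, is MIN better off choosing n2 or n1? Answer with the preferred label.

n2

n2-1 (MIN): min(-8, -6) = -8
n2-2 (MIN): min(4, 2, -1) = -1
n2-3 (MIN): min(-6, -7) = -7
n2 (MAX): max(-8, -1, -7) = -1
n1-1 (MIN): min(-1, 7) = -1
n1-2 (MIN): min(7, 6, 9) = 6
n1 (MAX): max(-1, 6) = 6
MIN prefers the lower value; n2=-1, n1=6. n2 is better since -1 < 6.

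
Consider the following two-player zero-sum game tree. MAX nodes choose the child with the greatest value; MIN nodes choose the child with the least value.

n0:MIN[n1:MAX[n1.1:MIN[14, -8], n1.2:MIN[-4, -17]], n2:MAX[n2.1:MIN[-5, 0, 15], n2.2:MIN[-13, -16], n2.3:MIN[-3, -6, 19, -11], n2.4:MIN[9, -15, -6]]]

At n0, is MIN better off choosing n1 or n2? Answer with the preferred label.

n1

n1.1 (MIN): min(14, -8) = -8
n1.2 (MIN): min(-4, -17) = -17
n1 (MAX): max(-8, -17) = -8
n2.1 (MIN): min(-5, 0, 15) = -5
n2.2 (MIN): min(-13, -16) = -16
n2.3 (MIN): min(-3, -6, 19, -11) = -11
n2.4 (MIN): min(9, -15, -6) = -15
n2 (MAX): max(-5, -16, -11, -15) = -5
MIN prefers the lower value; n1=-8, n2=-5. n1 is better since -8 < -5.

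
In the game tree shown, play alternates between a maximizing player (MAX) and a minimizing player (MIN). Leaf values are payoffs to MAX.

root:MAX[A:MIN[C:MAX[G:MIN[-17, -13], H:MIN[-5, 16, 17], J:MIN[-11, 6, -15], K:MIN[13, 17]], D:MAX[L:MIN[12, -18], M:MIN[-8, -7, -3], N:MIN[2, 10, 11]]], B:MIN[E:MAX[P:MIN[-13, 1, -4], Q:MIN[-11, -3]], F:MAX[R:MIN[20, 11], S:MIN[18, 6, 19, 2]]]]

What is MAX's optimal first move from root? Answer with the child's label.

A

G (MIN): min(-17, -13) = -17
H (MIN): min(-5, 16, 17) = -5
J (MIN): min(-11, 6, -15) = -15
K (MIN): min(13, 17) = 13
C (MAX): max(-17, -5, -15, 13) = 13
L (MIN): min(12, -18) = -18
M (MIN): min(-8, -7, -3) = -8
N (MIN): min(2, 10, 11) = 2
D (MAX): max(-18, -8, 2) = 2
A (MIN): min(13, 2) = 2
P (MIN): min(-13, 1, -4) = -13
Q (MIN): min(-11, -3) = -11
E (MAX): max(-13, -11) = -11
R (MIN): min(20, 11) = 11
S (MIN): min(18, 6, 19, 2) = 2
F (MAX): max(11, 2) = 11
B (MIN): min(-11, 11) = -11
root (MAX): max(2, -11) = 2
MAX at root wants the highest of {A=2, B=-11}, so chooses A.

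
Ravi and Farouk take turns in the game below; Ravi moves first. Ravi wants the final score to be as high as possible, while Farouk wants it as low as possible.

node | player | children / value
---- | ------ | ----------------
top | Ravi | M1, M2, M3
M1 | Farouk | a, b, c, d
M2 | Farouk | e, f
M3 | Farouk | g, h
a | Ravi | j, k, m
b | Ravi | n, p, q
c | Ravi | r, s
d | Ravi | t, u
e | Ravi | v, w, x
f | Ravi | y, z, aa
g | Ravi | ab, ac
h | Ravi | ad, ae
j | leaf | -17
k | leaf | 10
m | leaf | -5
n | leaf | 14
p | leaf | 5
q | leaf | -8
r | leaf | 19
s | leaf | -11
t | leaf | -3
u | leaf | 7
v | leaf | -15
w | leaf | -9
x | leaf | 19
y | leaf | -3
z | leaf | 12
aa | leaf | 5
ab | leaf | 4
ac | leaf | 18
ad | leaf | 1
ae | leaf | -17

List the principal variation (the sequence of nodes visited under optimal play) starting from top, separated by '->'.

top -> M2 -> f -> z

a (Ravi): max(-17, 10, -5) = 10
b (Ravi): max(14, 5, -8) = 14
c (Ravi): max(19, -11) = 19
d (Ravi): max(-3, 7) = 7
M1 (Farouk): min(10, 14, 19, 7) = 7
e (Ravi): max(-15, -9, 19) = 19
f (Ravi): max(-3, 12, 5) = 12
M2 (Farouk): min(19, 12) = 12
g (Ravi): max(4, 18) = 18
h (Ravi): max(1, -17) = 1
M3 (Farouk): min(18, 1) = 1
top (Ravi): max(7, 12, 1) = 12
At top, Ravi picks M2 (highest: 12).
At M2, Farouk picks f (lowest: 12).
At f, Ravi picks z (highest: 12).
Terminal value 12.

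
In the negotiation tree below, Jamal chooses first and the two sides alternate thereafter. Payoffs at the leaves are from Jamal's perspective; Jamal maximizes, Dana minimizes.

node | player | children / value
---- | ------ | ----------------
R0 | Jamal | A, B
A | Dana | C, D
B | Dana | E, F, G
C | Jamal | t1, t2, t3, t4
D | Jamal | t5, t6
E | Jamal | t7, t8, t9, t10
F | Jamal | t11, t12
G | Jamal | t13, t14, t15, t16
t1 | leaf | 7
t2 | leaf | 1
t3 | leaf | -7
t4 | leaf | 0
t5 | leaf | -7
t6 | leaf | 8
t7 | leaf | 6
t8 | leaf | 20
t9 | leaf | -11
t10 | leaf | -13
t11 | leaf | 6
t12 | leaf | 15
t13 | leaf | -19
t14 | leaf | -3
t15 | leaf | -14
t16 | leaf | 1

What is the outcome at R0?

7

C (Jamal): max(7, 1, -7, 0) = 7
D (Jamal): max(-7, 8) = 8
A (Dana): min(7, 8) = 7
E (Jamal): max(6, 20, -11, -13) = 20
F (Jamal): max(6, 15) = 15
G (Jamal): max(-19, -3, -14, 1) = 1
B (Dana): min(20, 15, 1) = 1
R0 (Jamal): max(7, 1) = 7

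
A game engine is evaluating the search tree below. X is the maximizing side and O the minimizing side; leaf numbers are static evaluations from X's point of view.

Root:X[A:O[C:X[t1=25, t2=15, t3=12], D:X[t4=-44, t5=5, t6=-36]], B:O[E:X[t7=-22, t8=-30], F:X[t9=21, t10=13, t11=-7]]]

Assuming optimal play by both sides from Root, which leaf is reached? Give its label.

C (X): max(25, 15, 12) = 25
D (X): max(-44, 5, -36) = 5
A (O): min(25, 5) = 5
E (X): max(-22, -30) = -22
F (X): max(21, 13, -7) = 21
B (O): min(-22, 21) = -22
Root (X): max(5, -22) = 5
At Root, X picks A (highest: 5).
At A, O picks D (lowest: 5).
At D, X picks t5 (highest: 5).
Terminal value 5.

t5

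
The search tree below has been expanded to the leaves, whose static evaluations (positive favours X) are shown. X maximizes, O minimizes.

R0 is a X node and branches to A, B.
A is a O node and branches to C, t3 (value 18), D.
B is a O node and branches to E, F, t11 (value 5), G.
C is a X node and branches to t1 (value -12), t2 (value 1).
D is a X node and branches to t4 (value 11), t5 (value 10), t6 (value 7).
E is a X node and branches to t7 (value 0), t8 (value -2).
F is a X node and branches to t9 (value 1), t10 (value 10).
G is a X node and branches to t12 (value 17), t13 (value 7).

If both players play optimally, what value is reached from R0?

C (X): max(-12, 1) = 1
D (X): max(11, 10, 7) = 11
A (O): min(1, 18, 11) = 1
E (X): max(0, -2) = 0
F (X): max(1, 10) = 10
G (X): max(17, 7) = 17
B (O): min(0, 10, 5, 17) = 0
R0 (X): max(1, 0) = 1

1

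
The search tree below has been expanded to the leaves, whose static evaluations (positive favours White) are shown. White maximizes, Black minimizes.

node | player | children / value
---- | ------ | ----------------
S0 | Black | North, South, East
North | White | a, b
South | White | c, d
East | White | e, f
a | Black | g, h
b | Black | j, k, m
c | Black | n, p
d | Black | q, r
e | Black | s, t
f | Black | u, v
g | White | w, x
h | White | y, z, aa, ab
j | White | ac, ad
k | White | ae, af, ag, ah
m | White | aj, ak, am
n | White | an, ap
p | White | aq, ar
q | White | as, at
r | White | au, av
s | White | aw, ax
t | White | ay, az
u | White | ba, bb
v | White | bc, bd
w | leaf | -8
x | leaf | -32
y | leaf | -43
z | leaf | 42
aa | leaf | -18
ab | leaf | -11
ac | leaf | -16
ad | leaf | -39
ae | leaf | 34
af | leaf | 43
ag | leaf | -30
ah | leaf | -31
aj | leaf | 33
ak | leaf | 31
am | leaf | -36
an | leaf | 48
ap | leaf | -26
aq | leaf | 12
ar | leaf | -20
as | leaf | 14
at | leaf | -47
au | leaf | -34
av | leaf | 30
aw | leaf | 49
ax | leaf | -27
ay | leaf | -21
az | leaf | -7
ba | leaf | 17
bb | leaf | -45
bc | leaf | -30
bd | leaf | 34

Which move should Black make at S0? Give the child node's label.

g (White): max(-8, -32) = -8
h (White): max(-43, 42, -18, -11) = 42
a (Black): min(-8, 42) = -8
j (White): max(-16, -39) = -16
k (White): max(34, 43, -30, -31) = 43
m (White): max(33, 31, -36) = 33
b (Black): min(-16, 43, 33) = -16
North (White): max(-8, -16) = -8
n (White): max(48, -26) = 48
p (White): max(12, -20) = 12
c (Black): min(48, 12) = 12
q (White): max(14, -47) = 14
r (White): max(-34, 30) = 30
d (Black): min(14, 30) = 14
South (White): max(12, 14) = 14
s (White): max(49, -27) = 49
t (White): max(-21, -7) = -7
e (Black): min(49, -7) = -7
u (White): max(17, -45) = 17
v (White): max(-30, 34) = 34
f (Black): min(17, 34) = 17
East (White): max(-7, 17) = 17
S0 (Black): min(-8, 14, 17) = -8
Black at S0 wants the lowest of {North=-8, South=14, East=17}, so chooses North.

North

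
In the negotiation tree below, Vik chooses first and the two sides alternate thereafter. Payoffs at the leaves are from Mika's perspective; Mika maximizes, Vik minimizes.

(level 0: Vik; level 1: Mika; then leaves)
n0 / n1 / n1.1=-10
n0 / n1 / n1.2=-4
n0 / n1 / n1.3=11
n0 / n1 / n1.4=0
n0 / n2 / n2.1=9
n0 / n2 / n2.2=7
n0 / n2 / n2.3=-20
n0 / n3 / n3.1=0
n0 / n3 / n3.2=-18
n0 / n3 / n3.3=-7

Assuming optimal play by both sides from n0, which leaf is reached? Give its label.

n1 (Mika): max(-10, -4, 11, 0) = 11
n2 (Mika): max(9, 7, -20) = 9
n3 (Mika): max(0, -18, -7) = 0
n0 (Vik): min(11, 9, 0) = 0
At n0, Vik picks n3 (lowest: 0).
At n3, Mika picks n3.1 (highest: 0).
Terminal value 0.

n3.1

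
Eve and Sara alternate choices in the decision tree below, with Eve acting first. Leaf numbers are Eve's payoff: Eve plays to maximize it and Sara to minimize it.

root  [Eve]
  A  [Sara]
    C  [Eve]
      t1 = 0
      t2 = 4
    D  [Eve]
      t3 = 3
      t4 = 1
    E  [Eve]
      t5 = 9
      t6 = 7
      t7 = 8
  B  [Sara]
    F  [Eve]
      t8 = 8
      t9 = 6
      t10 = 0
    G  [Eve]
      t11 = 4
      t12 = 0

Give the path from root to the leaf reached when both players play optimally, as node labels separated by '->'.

root -> B -> G -> t11

C (Eve): max(0, 4) = 4
D (Eve): max(3, 1) = 3
E (Eve): max(9, 7, 8) = 9
A (Sara): min(4, 3, 9) = 3
F (Eve): max(8, 6, 0) = 8
G (Eve): max(4, 0) = 4
B (Sara): min(8, 4) = 4
root (Eve): max(3, 4) = 4
At root, Eve picks B (highest: 4).
At B, Sara picks G (lowest: 4).
At G, Eve picks t11 (highest: 4).
Terminal value 4.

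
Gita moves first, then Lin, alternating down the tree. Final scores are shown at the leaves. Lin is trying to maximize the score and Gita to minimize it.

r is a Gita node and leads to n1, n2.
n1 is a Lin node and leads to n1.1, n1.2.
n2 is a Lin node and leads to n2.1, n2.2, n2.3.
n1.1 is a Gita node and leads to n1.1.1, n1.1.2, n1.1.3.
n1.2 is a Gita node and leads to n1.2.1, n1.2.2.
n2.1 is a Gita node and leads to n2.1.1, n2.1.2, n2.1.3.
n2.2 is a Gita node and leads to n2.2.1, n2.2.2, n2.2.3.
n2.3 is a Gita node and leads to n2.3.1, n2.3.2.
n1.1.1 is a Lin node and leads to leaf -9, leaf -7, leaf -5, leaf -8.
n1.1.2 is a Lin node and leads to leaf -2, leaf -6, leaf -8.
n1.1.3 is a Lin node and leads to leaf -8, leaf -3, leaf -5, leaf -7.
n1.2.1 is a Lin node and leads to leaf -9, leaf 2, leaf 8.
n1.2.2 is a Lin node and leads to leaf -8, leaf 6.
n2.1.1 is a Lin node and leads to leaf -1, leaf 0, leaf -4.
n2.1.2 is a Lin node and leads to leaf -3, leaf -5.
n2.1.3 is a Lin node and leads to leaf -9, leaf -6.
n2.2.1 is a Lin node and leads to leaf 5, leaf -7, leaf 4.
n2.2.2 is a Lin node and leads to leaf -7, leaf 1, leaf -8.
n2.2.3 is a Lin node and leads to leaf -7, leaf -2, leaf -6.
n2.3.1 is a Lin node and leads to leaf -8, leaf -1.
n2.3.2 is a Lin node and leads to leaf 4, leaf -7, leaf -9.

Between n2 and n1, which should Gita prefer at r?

n2.1.1 (Lin): max(-1, 0, -4) = 0
n2.1.2 (Lin): max(-3, -5) = -3
n2.1.3 (Lin): max(-9, -6) = -6
n2.1 (Gita): min(0, -3, -6) = -6
n2.2.1 (Lin): max(5, -7, 4) = 5
n2.2.2 (Lin): max(-7, 1, -8) = 1
n2.2.3 (Lin): max(-7, -2, -6) = -2
n2.2 (Gita): min(5, 1, -2) = -2
n2.3.1 (Lin): max(-8, -1) = -1
n2.3.2 (Lin): max(4, -7, -9) = 4
n2.3 (Gita): min(-1, 4) = -1
n2 (Lin): max(-6, -2, -1) = -1
n1.1.1 (Lin): max(-9, -7, -5, -8) = -5
n1.1.2 (Lin): max(-2, -6, -8) = -2
n1.1.3 (Lin): max(-8, -3, -5, -7) = -3
n1.1 (Gita): min(-5, -2, -3) = -5
n1.2.1 (Lin): max(-9, 2, 8) = 8
n1.2.2 (Lin): max(-8, 6) = 6
n1.2 (Gita): min(8, 6) = 6
n1 (Lin): max(-5, 6) = 6
Gita prefers the lower value; n2=-1, n1=6. n2 is better since -1 < 6.

n2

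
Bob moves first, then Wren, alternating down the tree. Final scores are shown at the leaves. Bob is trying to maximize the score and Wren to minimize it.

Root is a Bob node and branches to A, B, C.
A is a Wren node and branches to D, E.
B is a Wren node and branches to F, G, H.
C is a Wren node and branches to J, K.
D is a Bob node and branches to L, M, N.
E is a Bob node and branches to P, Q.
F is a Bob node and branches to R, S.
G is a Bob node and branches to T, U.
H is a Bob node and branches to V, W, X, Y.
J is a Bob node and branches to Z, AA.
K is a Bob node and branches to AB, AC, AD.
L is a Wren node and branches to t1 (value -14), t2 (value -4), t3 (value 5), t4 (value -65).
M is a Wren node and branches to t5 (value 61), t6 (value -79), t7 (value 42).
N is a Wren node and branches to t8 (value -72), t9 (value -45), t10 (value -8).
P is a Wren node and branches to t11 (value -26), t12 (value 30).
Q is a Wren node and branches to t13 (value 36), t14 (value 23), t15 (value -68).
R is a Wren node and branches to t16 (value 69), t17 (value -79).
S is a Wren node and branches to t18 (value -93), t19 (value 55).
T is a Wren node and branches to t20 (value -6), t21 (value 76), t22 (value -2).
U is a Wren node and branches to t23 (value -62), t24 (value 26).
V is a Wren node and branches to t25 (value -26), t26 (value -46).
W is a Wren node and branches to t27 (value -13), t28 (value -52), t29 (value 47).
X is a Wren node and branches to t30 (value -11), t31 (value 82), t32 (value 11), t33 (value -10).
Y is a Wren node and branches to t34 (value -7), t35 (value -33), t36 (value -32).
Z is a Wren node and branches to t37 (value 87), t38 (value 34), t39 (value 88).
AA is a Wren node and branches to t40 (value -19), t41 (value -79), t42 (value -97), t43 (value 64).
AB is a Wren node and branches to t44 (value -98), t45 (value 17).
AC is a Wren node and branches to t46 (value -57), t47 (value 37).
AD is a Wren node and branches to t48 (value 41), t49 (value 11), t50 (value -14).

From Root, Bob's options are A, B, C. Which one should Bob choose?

C

L (Wren): min(-14, -4, 5, -65) = -65
M (Wren): min(61, -79, 42) = -79
N (Wren): min(-72, -45, -8) = -72
D (Bob): max(-65, -79, -72) = -65
P (Wren): min(-26, 30) = -26
Q (Wren): min(36, 23, -68) = -68
E (Bob): max(-26, -68) = -26
A (Wren): min(-65, -26) = -65
R (Wren): min(69, -79) = -79
S (Wren): min(-93, 55) = -93
F (Bob): max(-79, -93) = -79
T (Wren): min(-6, 76, -2) = -6
U (Wren): min(-62, 26) = -62
G (Bob): max(-6, -62) = -6
V (Wren): min(-26, -46) = -46
W (Wren): min(-13, -52, 47) = -52
X (Wren): min(-11, 82, 11, -10) = -11
Y (Wren): min(-7, -33, -32) = -33
H (Bob): max(-46, -52, -11, -33) = -11
B (Wren): min(-79, -6, -11) = -79
Z (Wren): min(87, 34, 88) = 34
AA (Wren): min(-19, -79, -97, 64) = -97
J (Bob): max(34, -97) = 34
AB (Wren): min(-98, 17) = -98
AC (Wren): min(-57, 37) = -57
AD (Wren): min(41, 11, -14) = -14
K (Bob): max(-98, -57, -14) = -14
C (Wren): min(34, -14) = -14
Root (Bob): max(-65, -79, -14) = -14
Bob at Root wants the highest of {A=-65, B=-79, C=-14}, so chooses C.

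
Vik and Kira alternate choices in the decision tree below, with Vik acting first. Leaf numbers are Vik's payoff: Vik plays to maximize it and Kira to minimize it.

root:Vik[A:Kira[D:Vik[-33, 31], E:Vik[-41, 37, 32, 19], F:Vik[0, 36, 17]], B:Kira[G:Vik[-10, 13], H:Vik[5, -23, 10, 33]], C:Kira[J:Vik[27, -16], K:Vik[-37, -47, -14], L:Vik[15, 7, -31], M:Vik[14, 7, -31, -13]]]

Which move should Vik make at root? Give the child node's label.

A

D (Vik): max(-33, 31) = 31
E (Vik): max(-41, 37, 32, 19) = 37
F (Vik): max(0, 36, 17) = 36
A (Kira): min(31, 37, 36) = 31
G (Vik): max(-10, 13) = 13
H (Vik): max(5, -23, 10, 33) = 33
B (Kira): min(13, 33) = 13
J (Vik): max(27, -16) = 27
K (Vik): max(-37, -47, -14) = -14
L (Vik): max(15, 7, -31) = 15
M (Vik): max(14, 7, -31, -13) = 14
C (Kira): min(27, -14, 15, 14) = -14
root (Vik): max(31, 13, -14) = 31
Vik at root wants the highest of {A=31, B=13, C=-14}, so chooses A.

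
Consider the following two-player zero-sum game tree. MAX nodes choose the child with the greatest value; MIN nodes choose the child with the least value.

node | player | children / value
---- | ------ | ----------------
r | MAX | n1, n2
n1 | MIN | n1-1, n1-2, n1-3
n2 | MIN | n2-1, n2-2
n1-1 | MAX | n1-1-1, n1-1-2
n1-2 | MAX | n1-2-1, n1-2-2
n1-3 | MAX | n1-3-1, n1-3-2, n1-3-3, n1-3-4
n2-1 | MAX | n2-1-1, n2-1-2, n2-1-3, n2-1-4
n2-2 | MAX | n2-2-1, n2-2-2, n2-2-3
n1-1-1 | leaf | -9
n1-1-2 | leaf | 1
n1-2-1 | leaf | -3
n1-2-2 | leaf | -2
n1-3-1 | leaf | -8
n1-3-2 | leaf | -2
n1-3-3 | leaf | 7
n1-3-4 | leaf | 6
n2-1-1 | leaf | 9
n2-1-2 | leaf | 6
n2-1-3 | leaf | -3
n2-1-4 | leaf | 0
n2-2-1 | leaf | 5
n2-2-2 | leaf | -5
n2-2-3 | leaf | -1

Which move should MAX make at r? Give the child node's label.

n1-1 (MAX): max(-9, 1) = 1
n1-2 (MAX): max(-3, -2) = -2
n1-3 (MAX): max(-8, -2, 7, 6) = 7
n1 (MIN): min(1, -2, 7) = -2
n2-1 (MAX): max(9, 6, -3, 0) = 9
n2-2 (MAX): max(5, -5, -1) = 5
n2 (MIN): min(9, 5) = 5
r (MAX): max(-2, 5) = 5
MAX at r wants the highest of {n1=-2, n2=5}, so chooses n2.

n2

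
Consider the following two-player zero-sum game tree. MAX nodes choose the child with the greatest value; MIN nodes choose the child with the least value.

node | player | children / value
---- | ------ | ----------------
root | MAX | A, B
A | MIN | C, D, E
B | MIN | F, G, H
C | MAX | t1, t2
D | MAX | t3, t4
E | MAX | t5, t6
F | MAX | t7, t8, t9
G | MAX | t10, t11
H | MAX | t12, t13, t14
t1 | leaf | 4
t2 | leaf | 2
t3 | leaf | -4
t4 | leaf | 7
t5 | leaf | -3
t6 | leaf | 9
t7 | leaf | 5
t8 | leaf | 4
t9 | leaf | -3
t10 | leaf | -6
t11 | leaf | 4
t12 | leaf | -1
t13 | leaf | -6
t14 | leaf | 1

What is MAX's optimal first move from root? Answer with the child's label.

C (MAX): max(4, 2) = 4
D (MAX): max(-4, 7) = 7
E (MAX): max(-3, 9) = 9
A (MIN): min(4, 7, 9) = 4
F (MAX): max(5, 4, -3) = 5
G (MAX): max(-6, 4) = 4
H (MAX): max(-1, -6, 1) = 1
B (MIN): min(5, 4, 1) = 1
root (MAX): max(4, 1) = 4
MAX at root wants the highest of {A=4, B=1}, so chooses A.

A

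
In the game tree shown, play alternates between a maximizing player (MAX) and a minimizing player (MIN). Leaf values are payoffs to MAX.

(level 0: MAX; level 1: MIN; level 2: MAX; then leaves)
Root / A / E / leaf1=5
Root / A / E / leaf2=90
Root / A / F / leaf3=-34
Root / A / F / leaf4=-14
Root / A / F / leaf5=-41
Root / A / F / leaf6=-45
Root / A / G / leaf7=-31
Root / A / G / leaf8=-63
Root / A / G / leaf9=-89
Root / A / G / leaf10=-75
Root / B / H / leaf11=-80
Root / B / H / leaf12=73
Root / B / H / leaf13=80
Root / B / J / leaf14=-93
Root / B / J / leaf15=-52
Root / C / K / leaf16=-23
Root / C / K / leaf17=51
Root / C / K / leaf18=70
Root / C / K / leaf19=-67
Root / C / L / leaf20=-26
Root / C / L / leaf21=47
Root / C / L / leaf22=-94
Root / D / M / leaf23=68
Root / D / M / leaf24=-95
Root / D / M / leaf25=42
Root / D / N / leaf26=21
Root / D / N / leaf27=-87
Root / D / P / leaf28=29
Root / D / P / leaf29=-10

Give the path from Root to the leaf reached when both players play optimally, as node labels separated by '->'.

Root -> C -> L -> leaf21

E (MAX): max(5, 90) = 90
F (MAX): max(-34, -14, -41, -45) = -14
G (MAX): max(-31, -63, -89, -75) = -31
A (MIN): min(90, -14, -31) = -31
H (MAX): max(-80, 73, 80) = 80
J (MAX): max(-93, -52) = -52
B (MIN): min(80, -52) = -52
K (MAX): max(-23, 51, 70, -67) = 70
L (MAX): max(-26, 47, -94) = 47
C (MIN): min(70, 47) = 47
M (MAX): max(68, -95, 42) = 68
N (MAX): max(21, -87) = 21
P (MAX): max(29, -10) = 29
D (MIN): min(68, 21, 29) = 21
Root (MAX): max(-31, -52, 47, 21) = 47
At Root, MAX picks C (highest: 47).
At C, MIN picks L (lowest: 47).
At L, MAX picks leaf21 (highest: 47).
Terminal value 47.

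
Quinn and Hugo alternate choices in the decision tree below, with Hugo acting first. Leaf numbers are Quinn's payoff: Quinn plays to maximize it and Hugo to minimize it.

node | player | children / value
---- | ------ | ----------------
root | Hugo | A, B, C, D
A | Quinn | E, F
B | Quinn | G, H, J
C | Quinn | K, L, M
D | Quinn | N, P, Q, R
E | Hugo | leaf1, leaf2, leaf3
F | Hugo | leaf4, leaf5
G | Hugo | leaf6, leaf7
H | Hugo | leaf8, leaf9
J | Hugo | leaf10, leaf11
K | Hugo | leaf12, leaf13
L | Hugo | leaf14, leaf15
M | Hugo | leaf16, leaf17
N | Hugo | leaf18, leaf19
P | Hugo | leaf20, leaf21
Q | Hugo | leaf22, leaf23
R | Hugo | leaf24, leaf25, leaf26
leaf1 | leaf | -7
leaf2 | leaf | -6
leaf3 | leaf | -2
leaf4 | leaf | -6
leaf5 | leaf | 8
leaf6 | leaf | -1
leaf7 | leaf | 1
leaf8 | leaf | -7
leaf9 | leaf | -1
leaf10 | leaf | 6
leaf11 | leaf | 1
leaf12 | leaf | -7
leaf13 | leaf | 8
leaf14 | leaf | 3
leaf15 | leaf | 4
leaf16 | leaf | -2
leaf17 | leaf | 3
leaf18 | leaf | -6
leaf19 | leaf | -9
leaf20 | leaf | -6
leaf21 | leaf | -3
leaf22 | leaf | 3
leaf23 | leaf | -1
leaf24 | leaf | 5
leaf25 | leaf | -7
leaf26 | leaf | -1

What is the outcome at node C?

3

K (Hugo): min(-7, 8) = -7
L (Hugo): min(3, 4) = 3
M (Hugo): min(-2, 3) = -2
C (Quinn): max(-7, 3, -2) = 3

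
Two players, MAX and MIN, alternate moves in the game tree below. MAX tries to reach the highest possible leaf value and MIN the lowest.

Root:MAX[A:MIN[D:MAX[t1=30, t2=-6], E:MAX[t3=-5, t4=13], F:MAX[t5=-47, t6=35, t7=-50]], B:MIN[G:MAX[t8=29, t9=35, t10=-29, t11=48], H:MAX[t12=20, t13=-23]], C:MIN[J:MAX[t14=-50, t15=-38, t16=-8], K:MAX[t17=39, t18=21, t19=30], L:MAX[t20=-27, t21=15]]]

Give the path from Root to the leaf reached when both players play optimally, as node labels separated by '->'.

D (MAX): max(30, -6) = 30
E (MAX): max(-5, 13) = 13
F (MAX): max(-47, 35, -50) = 35
A (MIN): min(30, 13, 35) = 13
G (MAX): max(29, 35, -29, 48) = 48
H (MAX): max(20, -23) = 20
B (MIN): min(48, 20) = 20
J (MAX): max(-50, -38, -8) = -8
K (MAX): max(39, 21, 30) = 39
L (MAX): max(-27, 15) = 15
C (MIN): min(-8, 39, 15) = -8
Root (MAX): max(13, 20, -8) = 20
At Root, MAX picks B (highest: 20).
At B, MIN picks H (lowest: 20).
At H, MAX picks t12 (highest: 20).
Terminal value 20.

Root -> B -> H -> t12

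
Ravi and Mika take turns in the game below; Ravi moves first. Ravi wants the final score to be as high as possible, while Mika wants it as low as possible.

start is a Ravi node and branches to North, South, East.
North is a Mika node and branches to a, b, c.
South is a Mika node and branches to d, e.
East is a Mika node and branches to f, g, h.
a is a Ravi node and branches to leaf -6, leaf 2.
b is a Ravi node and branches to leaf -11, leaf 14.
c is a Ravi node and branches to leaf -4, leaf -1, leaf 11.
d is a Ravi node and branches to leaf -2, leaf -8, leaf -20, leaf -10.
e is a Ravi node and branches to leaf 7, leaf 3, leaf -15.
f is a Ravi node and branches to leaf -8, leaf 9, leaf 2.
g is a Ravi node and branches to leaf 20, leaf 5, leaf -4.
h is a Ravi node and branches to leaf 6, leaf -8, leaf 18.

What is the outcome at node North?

2

a (Ravi): max(-6, 2) = 2
b (Ravi): max(-11, 14) = 14
c (Ravi): max(-4, -1, 11) = 11
North (Mika): min(2, 14, 11) = 2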